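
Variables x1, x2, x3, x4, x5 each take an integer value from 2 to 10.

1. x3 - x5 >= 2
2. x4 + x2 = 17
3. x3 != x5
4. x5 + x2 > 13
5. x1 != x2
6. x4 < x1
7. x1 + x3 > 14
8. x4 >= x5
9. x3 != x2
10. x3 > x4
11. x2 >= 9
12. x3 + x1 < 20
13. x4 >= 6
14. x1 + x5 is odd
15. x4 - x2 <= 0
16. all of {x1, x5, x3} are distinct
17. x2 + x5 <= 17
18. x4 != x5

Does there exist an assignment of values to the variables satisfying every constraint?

Try x1 = 8, x2 = 10, x3 = 9, x4 = 7, x5 = 5.
Check constraint 1: x3 - x5 = 4; constraint 2: x4 + x2 = 17; constraint 4: x5 + x2 = 15. The remaining constraints are straightforward to verify.

Satisfiable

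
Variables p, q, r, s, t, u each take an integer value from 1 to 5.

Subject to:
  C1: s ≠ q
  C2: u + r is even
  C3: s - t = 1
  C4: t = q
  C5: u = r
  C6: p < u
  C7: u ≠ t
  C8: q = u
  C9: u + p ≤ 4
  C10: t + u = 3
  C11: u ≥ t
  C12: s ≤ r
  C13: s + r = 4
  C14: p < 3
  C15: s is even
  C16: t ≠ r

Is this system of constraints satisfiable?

Unsatisfiable

From constraints 4, 5, and 8, t = q = u = r, so t = r. But constraint 16 says t ≠ r. Contradiction.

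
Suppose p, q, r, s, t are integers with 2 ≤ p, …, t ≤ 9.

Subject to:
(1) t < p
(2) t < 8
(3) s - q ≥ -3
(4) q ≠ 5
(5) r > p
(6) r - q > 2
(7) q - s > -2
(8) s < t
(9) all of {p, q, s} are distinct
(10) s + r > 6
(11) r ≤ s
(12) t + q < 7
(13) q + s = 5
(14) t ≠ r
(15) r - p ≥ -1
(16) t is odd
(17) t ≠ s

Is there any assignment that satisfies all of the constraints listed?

Unsatisfiable

Constraints 1, 5, 8, and 11 give s < t, t < p, p < r, r ≤ s. Chaining: s < t < p < r ≤ s, which forces s < s — impossible.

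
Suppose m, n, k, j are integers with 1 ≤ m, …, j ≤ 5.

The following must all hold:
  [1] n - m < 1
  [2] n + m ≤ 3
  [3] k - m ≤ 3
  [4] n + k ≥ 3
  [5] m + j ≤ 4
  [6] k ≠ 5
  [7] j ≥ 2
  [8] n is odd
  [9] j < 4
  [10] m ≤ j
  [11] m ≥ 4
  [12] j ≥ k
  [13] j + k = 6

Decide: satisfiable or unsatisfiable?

From constraint 11: m ≥ 4. From constraint 7: j ≥ 2. Hence m + j ≥ 6. But constraint 5 requires m + j ≤ 4, and 4 < 6. Contradiction.

Unsatisfiable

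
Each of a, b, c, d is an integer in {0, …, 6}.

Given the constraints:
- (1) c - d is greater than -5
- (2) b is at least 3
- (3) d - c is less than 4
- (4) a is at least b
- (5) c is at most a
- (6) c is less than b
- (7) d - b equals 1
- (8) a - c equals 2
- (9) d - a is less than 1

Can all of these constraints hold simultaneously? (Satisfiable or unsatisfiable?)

The assignment a = 4, b = 3, c = 2, d = 4 works:
  constraint 1 holds since c - d = -2.
  constraint 3 holds since d - c = 2.
  constraint 7 holds since d - b = 1.
The rest check out directly.

Satisfiable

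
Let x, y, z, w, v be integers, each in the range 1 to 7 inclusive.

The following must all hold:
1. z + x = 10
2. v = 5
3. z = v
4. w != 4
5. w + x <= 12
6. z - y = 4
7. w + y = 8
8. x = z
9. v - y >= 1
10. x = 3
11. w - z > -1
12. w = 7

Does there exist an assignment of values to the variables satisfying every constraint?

Unsatisfiable

Constraint 10 fixes x = 3 and constraint 2 fixes v = 5. Constraints 3 and 8 give x = z = v, so x = v. But 3 ≠ 5 — contradiction.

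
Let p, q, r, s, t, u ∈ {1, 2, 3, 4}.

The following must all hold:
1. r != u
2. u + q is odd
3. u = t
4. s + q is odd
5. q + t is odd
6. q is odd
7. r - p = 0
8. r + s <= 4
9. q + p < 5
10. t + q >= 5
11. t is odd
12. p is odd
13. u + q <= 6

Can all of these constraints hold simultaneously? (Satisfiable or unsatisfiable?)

Unsatisfiable

Constraint 6 makes q odd and constraint 11 makes t odd, so q + t must be even. Constraint 5 says q + t is odd — contradiction.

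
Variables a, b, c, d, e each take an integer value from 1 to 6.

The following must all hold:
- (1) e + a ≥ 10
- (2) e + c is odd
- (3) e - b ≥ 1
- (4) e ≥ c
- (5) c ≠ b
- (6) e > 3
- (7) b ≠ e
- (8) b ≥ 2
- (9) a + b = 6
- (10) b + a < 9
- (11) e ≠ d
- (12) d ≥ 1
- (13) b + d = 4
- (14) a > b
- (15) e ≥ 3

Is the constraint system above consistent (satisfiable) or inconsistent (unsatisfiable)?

Satisfiable

One satisfying assignment is a = 4, b = 2, c = 5, d = 2, e = 6.
For the less obvious constraints — constraint 1: e + a = 10; constraint 3: e - b = 4 — and the others hold by inspection.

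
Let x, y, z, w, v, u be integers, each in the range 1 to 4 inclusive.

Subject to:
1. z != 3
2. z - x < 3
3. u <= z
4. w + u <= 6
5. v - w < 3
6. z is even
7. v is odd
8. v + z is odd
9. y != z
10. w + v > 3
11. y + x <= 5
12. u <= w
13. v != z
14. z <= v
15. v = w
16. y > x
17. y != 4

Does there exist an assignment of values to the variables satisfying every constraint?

Try x = 2, y = 3, z = 2, w = 3, v = 3, u = 1.
Check constraint 2: z - x = 0; constraint 4: w + u = 4; constraint 5: v - w = 0. The remaining constraints are straightforward to verify.

Satisfiable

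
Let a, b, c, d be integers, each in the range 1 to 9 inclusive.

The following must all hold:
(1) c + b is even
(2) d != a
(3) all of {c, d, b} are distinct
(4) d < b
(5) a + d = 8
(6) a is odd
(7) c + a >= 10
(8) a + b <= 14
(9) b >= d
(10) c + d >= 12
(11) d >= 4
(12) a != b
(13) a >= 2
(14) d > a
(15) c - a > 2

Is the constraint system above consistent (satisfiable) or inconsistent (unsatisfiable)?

Setting (a, b, c, d) = (3, 9, 7, 5) satisfies everything: constraint 5: a + d = 8; constraint 7: c + a = 10; constraint 8: a + b = 12, and the others follow.

Satisfiable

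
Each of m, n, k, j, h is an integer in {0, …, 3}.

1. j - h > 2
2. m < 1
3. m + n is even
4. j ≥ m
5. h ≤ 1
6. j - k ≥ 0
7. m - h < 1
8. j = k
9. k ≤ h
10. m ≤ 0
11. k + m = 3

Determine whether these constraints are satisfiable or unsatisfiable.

From constraints 5 and 9: k ≤ h ≤ 1. From constraint 10: m ≤ 0. Hence k + m ≤ 1. But constraint 11 requires k + m = 3, and 3 > 1. Contradiction.

Unsatisfiable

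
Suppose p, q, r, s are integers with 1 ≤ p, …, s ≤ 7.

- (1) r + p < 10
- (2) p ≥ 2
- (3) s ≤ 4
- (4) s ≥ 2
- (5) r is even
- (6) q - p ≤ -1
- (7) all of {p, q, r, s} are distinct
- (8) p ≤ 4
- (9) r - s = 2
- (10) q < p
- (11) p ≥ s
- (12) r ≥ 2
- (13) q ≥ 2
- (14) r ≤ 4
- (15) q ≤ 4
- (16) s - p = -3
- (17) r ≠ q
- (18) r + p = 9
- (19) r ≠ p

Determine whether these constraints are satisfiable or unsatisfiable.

Unsatisfiable

Constraints 2, 3, 4, 8, 12, 13, 14, and 15 confine each of p, q, r, s to the 3 values {2, …, 4}.
Constraint 7 requires all 4 of them to be distinct, but only 3 values are available — impossible by the pigeonhole principle.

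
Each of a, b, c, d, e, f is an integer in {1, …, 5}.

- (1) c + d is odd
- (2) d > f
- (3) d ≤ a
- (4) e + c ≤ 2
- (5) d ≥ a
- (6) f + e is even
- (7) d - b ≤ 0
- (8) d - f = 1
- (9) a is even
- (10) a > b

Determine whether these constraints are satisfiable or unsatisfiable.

Unsatisfiable

Constraints 5, 7, and 10 give b < a, a ≤ d, d ≤ b. Chaining: b < a ≤ d ≤ b, which forces b < b — impossible.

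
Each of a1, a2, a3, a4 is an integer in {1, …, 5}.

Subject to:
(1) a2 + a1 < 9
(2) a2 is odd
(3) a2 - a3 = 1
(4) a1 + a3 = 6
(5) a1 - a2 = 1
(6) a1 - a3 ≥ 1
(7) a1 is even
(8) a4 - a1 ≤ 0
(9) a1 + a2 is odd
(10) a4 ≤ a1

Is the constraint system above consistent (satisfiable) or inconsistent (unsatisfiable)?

Try a1 = 4, a2 = 3, a3 = 2, a4 = 2.
Check constraint 1: a2 + a1 = 7; constraint 3: a2 - a3 = 1. The remaining constraints are straightforward to verify.

Satisfiable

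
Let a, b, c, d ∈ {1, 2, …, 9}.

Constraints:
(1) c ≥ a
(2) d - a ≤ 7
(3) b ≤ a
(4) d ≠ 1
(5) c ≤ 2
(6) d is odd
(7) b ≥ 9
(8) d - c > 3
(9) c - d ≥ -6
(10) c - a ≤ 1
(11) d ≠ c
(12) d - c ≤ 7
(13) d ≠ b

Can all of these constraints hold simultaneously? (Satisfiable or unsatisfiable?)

From constraints 3 and 7: a ≥ b and b ≥ 9, so a ≥ 9. From constraints 1 and 5: a ≤ c and c ≤ 2, so a ≤ 2. But 2 < 9, so no value of a works.

Unsatisfiable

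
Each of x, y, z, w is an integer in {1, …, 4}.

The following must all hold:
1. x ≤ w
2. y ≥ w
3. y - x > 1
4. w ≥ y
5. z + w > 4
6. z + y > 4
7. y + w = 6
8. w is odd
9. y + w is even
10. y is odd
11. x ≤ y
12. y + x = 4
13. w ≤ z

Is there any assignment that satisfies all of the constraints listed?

Satisfiable

Try x = 1, y = 3, z = 4, w = 3.
Check constraint 3: y - x = 2; constraint 5: z + w = 7; constraint 6: z + y = 7. The remaining constraints are straightforward to verify.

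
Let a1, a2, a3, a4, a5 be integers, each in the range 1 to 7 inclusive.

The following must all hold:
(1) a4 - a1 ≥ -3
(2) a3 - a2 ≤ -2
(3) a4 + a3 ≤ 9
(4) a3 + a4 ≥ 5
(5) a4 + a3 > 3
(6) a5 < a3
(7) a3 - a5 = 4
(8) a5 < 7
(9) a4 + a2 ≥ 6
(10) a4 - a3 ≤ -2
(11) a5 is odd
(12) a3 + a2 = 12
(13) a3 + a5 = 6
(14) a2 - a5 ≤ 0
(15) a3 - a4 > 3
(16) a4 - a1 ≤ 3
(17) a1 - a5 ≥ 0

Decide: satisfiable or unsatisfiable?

Unsatisfiable

Constraints 1, 2, 10, 14, and 17 give a4 − a1 ≥ -3, a1 − a5 ≥ 0, a5 − a2 ≥ 0, a2 − a3 ≥ 2, a3 − a4 ≥ 2.
Adding all 5 inequalities: the left sides telescope to 0, and the right sides sum to (-3) + 0 + 0 + 2 + 2 = 1. So 0 ≥ 1, which is false.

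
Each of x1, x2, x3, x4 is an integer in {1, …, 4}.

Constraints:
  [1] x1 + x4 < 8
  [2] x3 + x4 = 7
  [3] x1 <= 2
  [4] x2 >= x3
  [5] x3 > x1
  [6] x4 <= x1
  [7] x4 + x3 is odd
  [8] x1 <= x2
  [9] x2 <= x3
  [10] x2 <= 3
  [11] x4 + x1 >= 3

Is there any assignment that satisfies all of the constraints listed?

Unsatisfiable

From constraints 4 and 10: x3 ≤ x2 ≤ 3. From constraints 3 and 6: x4 ≤ x1 ≤ 2. Hence x3 + x4 ≤ 5. But constraint 2 requires x3 + x4 = 7, and 7 > 5. Contradiction.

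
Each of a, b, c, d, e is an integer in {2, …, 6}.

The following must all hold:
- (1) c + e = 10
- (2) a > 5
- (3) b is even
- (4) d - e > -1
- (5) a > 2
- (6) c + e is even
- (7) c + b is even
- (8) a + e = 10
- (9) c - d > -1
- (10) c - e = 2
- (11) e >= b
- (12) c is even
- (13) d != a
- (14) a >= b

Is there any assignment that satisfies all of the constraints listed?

Try a = 6, b = 4, c = 6, d = 5, e = 4.
Check constraint 1: c + e = 10; constraint 4: d - e = 1; constraint 8: a + e = 10. The remaining constraints are straightforward to verify.

Satisfiable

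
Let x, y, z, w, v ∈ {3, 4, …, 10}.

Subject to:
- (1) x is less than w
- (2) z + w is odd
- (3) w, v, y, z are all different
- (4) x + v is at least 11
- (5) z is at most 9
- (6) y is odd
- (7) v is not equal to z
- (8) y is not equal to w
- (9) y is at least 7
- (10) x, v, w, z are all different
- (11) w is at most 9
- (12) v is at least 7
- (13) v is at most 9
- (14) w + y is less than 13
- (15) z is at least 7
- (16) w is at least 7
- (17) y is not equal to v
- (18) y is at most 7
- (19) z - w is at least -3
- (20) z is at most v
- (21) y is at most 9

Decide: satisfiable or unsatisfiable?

Unsatisfiable

Constraints 5, 9, 11, 12, 13, 15, 16, and 21 confine each of w, v, y, z to the 3 values {7, …, 9}.
Constraint 3 requires all 4 of them to be distinct, but only 3 values are available — impossible by the pigeonhole principle.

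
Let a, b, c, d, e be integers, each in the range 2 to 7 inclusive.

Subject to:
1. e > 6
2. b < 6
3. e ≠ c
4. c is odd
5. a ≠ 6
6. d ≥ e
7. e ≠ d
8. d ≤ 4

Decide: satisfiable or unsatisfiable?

Unsatisfiable

From constraint 1: e ≥ 7. From constraints 6 and 8: e ≤ d and d ≤ 4, so e ≤ 4. But 4 < 7, so no value of e works.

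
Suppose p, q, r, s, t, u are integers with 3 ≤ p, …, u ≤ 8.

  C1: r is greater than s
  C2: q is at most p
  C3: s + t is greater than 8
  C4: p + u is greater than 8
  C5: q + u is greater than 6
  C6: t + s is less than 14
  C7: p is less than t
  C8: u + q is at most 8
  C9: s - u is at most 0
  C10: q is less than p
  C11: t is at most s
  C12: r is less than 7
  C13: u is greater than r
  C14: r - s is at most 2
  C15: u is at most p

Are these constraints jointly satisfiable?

Constraints 1, 7, 11, 13, and 15 give s < r, r < u, u ≤ p, p < t, t ≤ s. Chaining: s < r < u ≤ p < t ≤ s, which forces s < s — impossible.

Unsatisfiable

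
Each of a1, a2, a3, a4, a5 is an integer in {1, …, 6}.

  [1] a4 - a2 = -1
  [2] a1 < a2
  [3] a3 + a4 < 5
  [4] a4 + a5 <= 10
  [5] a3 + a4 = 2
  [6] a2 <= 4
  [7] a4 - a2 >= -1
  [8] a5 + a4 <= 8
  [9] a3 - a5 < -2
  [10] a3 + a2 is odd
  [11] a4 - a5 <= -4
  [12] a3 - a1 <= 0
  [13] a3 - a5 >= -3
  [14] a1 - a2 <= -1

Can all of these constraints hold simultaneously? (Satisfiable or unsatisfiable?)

Constraints 7, 11, 12, 13, and 14 give a3 − a5 ≥ -3, a5 − a4 ≥ 4, a4 − a2 ≥ -1, a2 − a1 ≥ 1, a1 − a3 ≥ 0.
Adding all 5 inequalities: the left sides telescope to 0, and the right sides sum to (-3) + 4 + (-1) + 1 + 0 = 1. So 0 ≥ 1, which is false.

Unsatisfiable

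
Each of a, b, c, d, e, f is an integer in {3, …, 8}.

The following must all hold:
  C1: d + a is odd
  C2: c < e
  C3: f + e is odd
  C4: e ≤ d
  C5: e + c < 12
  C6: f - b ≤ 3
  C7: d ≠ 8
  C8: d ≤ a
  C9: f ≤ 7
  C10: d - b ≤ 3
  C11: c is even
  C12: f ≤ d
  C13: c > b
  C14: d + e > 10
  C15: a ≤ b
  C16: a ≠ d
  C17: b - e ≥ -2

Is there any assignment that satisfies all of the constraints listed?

Unsatisfiable

Constraints 2, 4, 8, 13, and 15 give a ≤ b, b < c, c < e, e ≤ d, d ≤ a. Chaining: a ≤ b < c < e ≤ d ≤ a, which forces a < a — impossible.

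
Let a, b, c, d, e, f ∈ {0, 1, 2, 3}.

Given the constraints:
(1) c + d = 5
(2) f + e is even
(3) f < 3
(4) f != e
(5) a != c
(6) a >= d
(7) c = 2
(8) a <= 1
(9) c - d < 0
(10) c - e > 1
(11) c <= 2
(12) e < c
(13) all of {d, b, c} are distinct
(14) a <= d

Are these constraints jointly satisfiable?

From constraint 11: c ≤ 2. From constraints 6 and 8: d ≤ a ≤ 1. Hence c + d ≤ 3. But constraint 1 requires c + d = 5, and 5 > 3. Contradiction.

Unsatisfiable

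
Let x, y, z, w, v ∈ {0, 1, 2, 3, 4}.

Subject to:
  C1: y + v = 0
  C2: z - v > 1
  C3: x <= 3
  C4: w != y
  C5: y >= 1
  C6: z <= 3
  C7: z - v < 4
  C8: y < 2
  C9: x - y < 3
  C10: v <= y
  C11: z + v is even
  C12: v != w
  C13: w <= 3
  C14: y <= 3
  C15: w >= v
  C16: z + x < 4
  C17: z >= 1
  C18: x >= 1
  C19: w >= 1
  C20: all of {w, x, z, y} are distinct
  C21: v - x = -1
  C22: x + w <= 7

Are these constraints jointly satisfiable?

Constraints 3, 5, 6, 13, 14, 17, 18, and 19 confine each of w, x, z, y to the 3 values {1, …, 3}.
Constraint 20 requires all 4 of them to be distinct, but only 3 values are available — impossible by the pigeonhole principle.

Unsatisfiable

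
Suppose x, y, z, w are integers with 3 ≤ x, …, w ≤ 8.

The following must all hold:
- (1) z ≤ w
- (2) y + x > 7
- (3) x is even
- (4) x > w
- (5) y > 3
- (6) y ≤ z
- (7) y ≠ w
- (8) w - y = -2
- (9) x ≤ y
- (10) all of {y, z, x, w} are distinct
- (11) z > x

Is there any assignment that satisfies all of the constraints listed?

Unsatisfiable

Constraints 1, 4, 6, and 9 give x ≤ y, y ≤ z, z ≤ w, w < x. Chaining: x ≤ y ≤ z ≤ w < x, which forces x < x — impossible.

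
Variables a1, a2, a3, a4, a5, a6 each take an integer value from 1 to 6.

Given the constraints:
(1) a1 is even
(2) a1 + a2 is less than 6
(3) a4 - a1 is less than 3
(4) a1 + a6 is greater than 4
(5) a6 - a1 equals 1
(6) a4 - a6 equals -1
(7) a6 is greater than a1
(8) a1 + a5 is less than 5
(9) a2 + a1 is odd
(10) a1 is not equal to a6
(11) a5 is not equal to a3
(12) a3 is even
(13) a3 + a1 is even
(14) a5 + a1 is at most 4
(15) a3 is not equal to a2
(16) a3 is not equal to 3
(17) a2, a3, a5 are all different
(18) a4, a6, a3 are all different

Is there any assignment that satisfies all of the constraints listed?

Try a1 = 2, a2 = 3, a3 = 6, a4 = 2, a5 = 1, a6 = 3.
Check constraint 2: a1 + a2 = 5; constraint 3: a4 - a1 = 0; constraint 4: a1 + a6 = 5. The remaining constraints are straightforward to verify.

Satisfiable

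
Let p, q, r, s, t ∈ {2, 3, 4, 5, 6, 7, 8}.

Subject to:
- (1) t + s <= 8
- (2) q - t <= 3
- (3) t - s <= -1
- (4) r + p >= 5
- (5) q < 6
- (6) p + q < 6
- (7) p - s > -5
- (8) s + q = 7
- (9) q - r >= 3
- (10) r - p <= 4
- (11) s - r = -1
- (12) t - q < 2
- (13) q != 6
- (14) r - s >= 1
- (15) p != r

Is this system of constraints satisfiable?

Unsatisfiable

Constraints 2, 3, 9, and 14 give r − s ≥ 1, s − t ≥ 1, t − q ≥ -3, q − r ≥ 3.
Adding all 4 inequalities: the left sides telescope to 0, and the right sides sum to 1 + 1 + (-3) + 3 = 2. So 0 ≥ 2, which is false.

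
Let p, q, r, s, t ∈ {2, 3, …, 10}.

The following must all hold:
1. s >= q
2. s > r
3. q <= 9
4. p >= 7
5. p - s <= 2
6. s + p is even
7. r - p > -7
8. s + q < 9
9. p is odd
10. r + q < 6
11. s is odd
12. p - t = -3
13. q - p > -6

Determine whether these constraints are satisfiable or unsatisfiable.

Satisfiable

Setting (p, q, r, s, t) = (7, 2, 3, 5, 10) satisfies everything: constraint 5: p - s = 2; constraint 7: r - p = -4; constraint 8: s + q = 7, and the others follow.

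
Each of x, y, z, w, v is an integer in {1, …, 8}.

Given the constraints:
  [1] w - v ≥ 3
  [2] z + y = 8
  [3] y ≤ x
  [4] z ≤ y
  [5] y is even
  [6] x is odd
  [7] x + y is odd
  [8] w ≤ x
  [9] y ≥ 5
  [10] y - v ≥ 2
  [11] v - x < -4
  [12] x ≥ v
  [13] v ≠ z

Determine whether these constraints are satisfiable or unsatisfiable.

Try x = 7, y = 6, z = 2, w = 4, v = 1.
Check constraint 1: w - v = 3; constraint 2: z + y = 8; constraint 10: y - v = 5. The remaining constraints are straightforward to verify.

Satisfiable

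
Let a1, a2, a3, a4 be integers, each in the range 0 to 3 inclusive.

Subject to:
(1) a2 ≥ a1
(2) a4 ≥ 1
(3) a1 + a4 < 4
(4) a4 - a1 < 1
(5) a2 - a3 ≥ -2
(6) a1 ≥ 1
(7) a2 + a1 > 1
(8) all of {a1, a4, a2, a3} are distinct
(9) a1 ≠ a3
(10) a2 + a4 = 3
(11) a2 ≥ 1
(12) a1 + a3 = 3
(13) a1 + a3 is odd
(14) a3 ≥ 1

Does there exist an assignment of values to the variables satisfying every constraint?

Constraints 2, 6, 11, and 14 confine each of a1, a4, a2, a3 to the 3 values {1, …, 3} (the domain already gives each ≤ 3).
Constraint 8 requires all 4 of them to be distinct, but only 3 values are available — impossible by the pigeonhole principle.

Unsatisfiable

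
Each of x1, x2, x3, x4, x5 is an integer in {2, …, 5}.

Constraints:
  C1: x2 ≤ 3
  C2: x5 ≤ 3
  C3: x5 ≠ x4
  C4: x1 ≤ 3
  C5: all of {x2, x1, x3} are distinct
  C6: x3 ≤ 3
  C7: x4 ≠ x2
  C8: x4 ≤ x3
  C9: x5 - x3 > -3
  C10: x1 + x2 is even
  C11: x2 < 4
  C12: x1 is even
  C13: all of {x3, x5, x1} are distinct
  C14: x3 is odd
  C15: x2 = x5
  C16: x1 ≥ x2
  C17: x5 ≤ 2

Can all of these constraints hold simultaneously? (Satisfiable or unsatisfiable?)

Constraints 1, 4, and 6 confine each of x2, x1, x3 to the 2 values {2, 3} (the domain already gives each ≥ 2).
Constraint 5 requires all 3 of them to be distinct, but only 2 values are available — impossible by the pigeonhole principle.

Unsatisfiable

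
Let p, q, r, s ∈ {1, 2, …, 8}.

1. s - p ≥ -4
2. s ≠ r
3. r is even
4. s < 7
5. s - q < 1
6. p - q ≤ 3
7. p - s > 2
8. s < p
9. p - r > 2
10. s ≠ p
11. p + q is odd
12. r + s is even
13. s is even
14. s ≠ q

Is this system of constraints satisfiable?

The assignment p = 7, q = 6, r = 2, s = 4 works:
  constraint 1 holds since s - p = -3.
  constraint 5 holds since s - q = -2.
The rest check out directly.

Satisfiable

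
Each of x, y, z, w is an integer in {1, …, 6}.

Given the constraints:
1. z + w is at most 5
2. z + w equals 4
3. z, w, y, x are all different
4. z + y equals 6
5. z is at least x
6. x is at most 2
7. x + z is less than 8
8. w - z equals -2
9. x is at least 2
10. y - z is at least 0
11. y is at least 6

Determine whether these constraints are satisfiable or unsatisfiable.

Unsatisfiable

From constraints 5 and 9: z ≥ x ≥ 2. From constraint 11: y ≥ 6. Hence z + y ≥ 8. But constraint 4 requires z + y = 6, and 6 < 8. Contradiction.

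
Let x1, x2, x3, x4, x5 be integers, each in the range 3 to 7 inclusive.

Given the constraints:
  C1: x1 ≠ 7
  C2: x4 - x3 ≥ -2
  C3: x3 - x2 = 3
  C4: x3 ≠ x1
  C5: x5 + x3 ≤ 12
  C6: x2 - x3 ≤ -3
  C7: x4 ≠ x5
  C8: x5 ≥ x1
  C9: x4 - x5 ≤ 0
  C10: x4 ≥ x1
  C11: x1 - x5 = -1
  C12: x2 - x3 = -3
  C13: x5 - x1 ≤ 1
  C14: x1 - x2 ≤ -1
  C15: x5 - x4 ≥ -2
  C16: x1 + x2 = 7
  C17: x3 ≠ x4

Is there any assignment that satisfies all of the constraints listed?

Constraints 2, 6, 9, 13, and 14 give x5 − x4 ≥ 0, x4 − x3 ≥ -2, x3 − x2 ≥ 3, x2 − x1 ≥ 1, x1 − x5 ≥ -1.
Adding all 5 inequalities: the left sides telescope to 0, and the right sides sum to 0 + (-2) + 3 + 1 + (-1) = 1. So 0 ≥ 1, which is false.

Unsatisfiable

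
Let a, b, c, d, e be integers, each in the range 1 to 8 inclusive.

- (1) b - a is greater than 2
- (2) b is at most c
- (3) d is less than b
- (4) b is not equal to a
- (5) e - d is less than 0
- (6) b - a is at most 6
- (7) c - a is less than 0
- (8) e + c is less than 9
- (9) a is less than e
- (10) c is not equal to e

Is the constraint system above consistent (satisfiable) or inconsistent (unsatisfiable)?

Unsatisfiable

Constraints 2, 3, 5, 7, and 9 give c < a, a < e, e < d, d < b, b ≤ c. Chaining: c < a < e < d < b ≤ c, which forces c < c — impossible.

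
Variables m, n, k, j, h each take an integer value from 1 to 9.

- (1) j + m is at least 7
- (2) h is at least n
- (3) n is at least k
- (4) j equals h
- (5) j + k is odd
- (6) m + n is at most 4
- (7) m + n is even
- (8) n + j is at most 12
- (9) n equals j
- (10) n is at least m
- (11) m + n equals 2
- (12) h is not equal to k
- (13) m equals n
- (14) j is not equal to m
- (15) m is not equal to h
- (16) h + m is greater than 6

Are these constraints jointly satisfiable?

Unsatisfiable

From constraints 4, 9, and 13, m = n = j = h, so m = h. But constraint 15 says m ≠ h. Contradiction.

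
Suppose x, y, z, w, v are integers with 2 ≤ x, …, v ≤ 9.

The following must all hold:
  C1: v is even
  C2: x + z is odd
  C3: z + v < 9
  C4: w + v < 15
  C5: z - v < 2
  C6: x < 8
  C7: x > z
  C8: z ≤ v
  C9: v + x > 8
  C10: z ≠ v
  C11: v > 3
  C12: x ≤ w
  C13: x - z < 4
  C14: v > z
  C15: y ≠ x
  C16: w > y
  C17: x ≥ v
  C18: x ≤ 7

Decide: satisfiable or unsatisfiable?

Satisfiable

The assignment x = 6, y = 2, z = 3, w = 8, v = 4 works:
  constraint 3 holds since z + v = 7.
  constraint 4 holds since w + v = 12.
The rest check out directly.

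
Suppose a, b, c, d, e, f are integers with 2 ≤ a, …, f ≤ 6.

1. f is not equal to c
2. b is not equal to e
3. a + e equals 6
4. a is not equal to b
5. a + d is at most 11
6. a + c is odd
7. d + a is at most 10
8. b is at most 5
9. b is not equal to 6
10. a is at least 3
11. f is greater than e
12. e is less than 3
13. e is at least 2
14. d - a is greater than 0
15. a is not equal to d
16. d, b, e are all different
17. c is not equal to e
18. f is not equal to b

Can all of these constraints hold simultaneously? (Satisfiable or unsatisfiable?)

Satisfiable

Setting (a, b, c, d, e, f) = (4, 3, 5, 5, 2, 6) satisfies everything: constraint 3: a + e = 6; constraint 5: a + d = 9, and the others follow.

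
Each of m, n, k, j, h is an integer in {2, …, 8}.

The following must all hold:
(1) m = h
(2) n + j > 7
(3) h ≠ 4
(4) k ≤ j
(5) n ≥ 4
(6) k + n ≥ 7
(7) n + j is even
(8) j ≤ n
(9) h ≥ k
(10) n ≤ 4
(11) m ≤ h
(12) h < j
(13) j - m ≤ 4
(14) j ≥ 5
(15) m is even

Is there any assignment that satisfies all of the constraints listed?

From constraints 8 and 14: n ≥ j and j ≥ 5, so n ≥ 5. From constraint 10: n ≤ 4. But 4 < 5, so no value of n works.

Unsatisfiable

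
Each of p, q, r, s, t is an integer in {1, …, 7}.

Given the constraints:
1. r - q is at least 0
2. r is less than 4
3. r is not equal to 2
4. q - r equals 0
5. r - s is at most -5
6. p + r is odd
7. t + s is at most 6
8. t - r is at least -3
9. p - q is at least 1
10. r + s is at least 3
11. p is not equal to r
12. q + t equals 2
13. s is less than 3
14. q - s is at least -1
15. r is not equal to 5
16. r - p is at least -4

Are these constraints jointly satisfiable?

Constraints 5, 9, 14, and 16 give r − p ≥ -4, p − q ≥ 1, q − s ≥ -1, s − r ≥ 5.
Adding all 4 inequalities: the left sides telescope to 0, and the right sides sum to (-4) + 1 + (-1) + 5 = 1. So 0 ≥ 1, which is false.

Unsatisfiable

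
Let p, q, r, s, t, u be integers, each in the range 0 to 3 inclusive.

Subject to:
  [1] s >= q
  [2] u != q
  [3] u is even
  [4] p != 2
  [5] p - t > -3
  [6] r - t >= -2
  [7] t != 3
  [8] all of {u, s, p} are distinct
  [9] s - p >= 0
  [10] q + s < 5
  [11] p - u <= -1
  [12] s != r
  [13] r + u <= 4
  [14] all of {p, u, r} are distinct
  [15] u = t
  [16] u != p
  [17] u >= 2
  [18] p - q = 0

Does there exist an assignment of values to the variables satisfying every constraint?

Take p = 0, q = 0, r = 1, s = 3, t = 2, u = 2. Then constraint 5: p - t = -2; constraint 6: r - t = -1, and every other listed constraint is also met.

Satisfiable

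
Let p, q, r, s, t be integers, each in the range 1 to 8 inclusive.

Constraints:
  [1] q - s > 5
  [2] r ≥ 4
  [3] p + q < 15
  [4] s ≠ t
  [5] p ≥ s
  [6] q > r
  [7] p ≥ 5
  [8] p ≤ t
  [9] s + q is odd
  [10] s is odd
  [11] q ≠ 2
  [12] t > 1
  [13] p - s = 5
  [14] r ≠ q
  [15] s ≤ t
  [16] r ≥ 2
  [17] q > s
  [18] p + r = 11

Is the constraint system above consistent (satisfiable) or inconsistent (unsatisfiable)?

The assignment p = 6, q = 8, r = 5, s = 1, t = 8 works:
  constraint 1 holds since q - s = 7.
  constraint 3 holds since p + q = 14.
The rest check out directly.

Satisfiable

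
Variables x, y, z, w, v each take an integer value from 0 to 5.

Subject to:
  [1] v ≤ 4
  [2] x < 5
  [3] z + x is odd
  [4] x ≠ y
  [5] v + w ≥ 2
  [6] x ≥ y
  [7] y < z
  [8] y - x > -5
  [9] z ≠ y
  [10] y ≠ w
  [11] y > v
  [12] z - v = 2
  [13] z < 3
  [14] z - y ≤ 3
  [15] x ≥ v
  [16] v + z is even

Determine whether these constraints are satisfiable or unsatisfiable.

Satisfiable

One satisfying assignment is x = 3, y = 1, z = 2, w = 2, v = 0.
For the less obvious constraints — constraint 5: v + w = 2; constraint 8: y - x = -2 — and the others hold by inspection.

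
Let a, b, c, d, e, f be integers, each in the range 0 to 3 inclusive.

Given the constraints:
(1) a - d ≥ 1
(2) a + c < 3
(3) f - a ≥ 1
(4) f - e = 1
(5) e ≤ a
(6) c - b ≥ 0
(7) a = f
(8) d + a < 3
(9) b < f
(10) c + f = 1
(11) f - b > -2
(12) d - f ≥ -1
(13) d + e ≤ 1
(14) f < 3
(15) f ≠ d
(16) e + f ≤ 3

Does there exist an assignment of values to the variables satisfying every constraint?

Unsatisfiable

Constraints 1, 3, and 12 give f − a ≥ 1, a − d ≥ 1, d − f ≥ -1.
Adding all 3 inequalities: the left sides telescope to 0, and the right sides sum to 1 + 1 + (-1) = 1. So 0 ≥ 1, which is false.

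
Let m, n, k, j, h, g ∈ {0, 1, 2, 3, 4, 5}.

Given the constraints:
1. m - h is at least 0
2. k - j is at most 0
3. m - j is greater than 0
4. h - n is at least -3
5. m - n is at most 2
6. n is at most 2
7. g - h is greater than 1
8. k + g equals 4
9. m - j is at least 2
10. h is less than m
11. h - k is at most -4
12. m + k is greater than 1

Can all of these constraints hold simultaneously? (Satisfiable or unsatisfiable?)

Unsatisfiable

Constraints 2, 4, 5, 9, and 11 give k − h ≥ 4, h − n ≥ -3, n − m ≥ -2, m − j ≥ 2, j − k ≥ 0.
Adding all 5 inequalities: the left sides telescope to 0, and the right sides sum to 4 + (-3) + (-2) + 2 + 0 = 1. So 0 ≥ 1, which is false.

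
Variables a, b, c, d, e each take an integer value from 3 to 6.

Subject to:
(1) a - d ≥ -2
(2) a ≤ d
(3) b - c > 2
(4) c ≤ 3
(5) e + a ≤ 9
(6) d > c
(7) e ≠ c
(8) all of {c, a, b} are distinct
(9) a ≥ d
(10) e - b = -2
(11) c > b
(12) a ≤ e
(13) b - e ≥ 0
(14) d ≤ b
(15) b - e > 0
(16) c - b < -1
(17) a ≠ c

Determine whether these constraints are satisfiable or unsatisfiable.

Unsatisfiable

Constraints 6, 9, 11, 12, and 15 give d ≤ a, a ≤ e, e < b, b < c, c < d. Chaining: d ≤ a ≤ e < b < c < d, which forces d < d — impossible.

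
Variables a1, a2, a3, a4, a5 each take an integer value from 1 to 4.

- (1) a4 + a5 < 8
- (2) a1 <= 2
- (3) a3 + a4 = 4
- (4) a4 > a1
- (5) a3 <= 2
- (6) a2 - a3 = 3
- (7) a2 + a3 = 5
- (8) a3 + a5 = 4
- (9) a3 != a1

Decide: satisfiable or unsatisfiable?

Setting (a1, a2, a3, a4, a5) = (2, 4, 1, 3, 3) satisfies everything: constraint 1: a4 + a5 = 6; constraint 3: a3 + a4 = 4, and the others follow.

Satisfiable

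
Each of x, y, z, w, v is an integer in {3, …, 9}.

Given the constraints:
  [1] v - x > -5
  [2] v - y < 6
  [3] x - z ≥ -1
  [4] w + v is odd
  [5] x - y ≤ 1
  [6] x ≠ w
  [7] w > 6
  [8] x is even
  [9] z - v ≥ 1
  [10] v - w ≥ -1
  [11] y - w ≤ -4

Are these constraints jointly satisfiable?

Unsatisfiable

Constraints 3, 5, 9, 10, and 11 give v − w ≥ -1, w − y ≥ 4, y − x ≥ -1, x − z ≥ -1, z − v ≥ 1.
Adding all 5 inequalities: the left sides telescope to 0, and the right sides sum to (-1) + 4 + (-1) + (-1) + 1 = 2. So 0 ≥ 2, which is false.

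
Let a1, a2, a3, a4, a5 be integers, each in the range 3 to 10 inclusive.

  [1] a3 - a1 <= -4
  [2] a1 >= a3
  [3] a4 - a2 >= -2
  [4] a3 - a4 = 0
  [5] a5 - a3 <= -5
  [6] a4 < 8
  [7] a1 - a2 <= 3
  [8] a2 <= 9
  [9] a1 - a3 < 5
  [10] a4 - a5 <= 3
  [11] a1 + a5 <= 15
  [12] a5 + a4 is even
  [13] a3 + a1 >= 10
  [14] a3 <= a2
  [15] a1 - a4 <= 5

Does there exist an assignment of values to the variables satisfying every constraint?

Constraints 1, 3, 5, 7, and 10 give a4 − a2 ≥ -2, a2 − a1 ≥ -3, a1 − a3 ≥ 4, a3 − a5 ≥ 5, a5 − a4 ≥ -3.
Adding all 5 inequalities: the left sides telescope to 0, and the right sides sum to (-2) + (-3) + 4 + 5 + (-3) = 1. So 0 ≥ 1, which is false.

Unsatisfiable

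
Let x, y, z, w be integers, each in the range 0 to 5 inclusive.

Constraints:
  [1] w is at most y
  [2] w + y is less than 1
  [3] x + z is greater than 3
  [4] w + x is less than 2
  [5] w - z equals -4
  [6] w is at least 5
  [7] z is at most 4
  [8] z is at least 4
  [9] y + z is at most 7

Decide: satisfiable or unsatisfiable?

Unsatisfiable

From constraints 1 and 6: y ≥ w ≥ 5. From constraint 8: z ≥ 4. Hence y + z ≥ 9. But constraint 9 requires y + z ≤ 7, and 7 < 9. Contradiction.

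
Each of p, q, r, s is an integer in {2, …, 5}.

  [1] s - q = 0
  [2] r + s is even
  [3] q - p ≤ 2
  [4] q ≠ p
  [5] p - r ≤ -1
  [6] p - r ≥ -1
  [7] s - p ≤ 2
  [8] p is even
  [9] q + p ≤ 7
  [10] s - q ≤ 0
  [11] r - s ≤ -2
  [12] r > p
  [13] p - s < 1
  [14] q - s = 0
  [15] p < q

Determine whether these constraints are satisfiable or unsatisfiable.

Unsatisfiable

Constraints 3, 5, 10, and 11 give s − r ≥ 2, r − p ≥ 1, p − q ≥ -2, q − s ≥ 0.
Adding all 4 inequalities: the left sides telescope to 0, and the right sides sum to 2 + 1 + (-2) + 0 = 1. So 0 ≥ 1, which is false.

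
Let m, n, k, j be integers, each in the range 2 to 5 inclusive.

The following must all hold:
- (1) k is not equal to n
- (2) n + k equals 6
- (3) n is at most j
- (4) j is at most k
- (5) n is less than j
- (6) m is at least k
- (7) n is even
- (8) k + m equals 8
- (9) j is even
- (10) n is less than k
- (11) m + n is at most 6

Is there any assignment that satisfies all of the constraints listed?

Satisfiable

The assignment m = 4, n = 2, k = 4, j = 4 works:
  constraint 2 holds since n + k = 6.
  constraint 8 holds since k + m = 8.
  constraint 11 holds since m + n = 6.
The rest check out directly.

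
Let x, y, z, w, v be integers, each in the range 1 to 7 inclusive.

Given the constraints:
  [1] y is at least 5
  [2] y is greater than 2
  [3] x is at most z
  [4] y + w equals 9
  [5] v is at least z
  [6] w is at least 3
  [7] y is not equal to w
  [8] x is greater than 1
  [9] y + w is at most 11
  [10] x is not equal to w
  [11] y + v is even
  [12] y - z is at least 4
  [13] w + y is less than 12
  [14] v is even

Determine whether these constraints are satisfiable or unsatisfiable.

Setting (x, y, z, w, v) = (2, 6, 2, 3, 6) satisfies everything: constraint 4: y + w = 9; constraint 9: y + w = 9; constraint 12: y - z = 4, and the others follow.

Satisfiable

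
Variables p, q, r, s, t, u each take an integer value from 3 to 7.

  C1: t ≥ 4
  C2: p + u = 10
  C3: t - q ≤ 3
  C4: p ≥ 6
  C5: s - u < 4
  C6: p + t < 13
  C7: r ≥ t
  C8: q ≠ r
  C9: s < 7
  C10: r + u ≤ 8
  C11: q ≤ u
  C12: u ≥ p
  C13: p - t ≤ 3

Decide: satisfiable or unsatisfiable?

From constraints 1 and 7: r ≥ t ≥ 4. From constraints 4 and 12: u ≥ p ≥ 6. Hence r + u ≥ 10. But constraint 10 requires r + u ≤ 8, and 8 < 10. Contradiction.

Unsatisfiable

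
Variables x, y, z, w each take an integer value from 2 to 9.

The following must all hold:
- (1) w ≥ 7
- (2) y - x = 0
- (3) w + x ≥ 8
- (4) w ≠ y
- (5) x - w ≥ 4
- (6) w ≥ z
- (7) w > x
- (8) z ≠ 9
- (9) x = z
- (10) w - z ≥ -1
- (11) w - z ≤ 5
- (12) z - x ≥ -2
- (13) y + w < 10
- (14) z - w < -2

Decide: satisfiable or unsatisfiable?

Unsatisfiable

Constraints 5, 10, and 12 give z − x ≥ -2, x − w ≥ 4, w − z ≥ -1.
Adding all 3 inequalities: the left sides telescope to 0, and the right sides sum to (-2) + 4 + (-1) = 1. So 0 ≥ 1, which is false.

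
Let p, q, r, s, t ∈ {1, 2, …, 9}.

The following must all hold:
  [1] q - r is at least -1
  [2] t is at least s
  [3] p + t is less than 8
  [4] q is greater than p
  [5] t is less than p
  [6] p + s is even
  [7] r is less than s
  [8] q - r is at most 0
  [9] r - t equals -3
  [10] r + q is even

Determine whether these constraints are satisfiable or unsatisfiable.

Unsatisfiable

Constraints 2, 4, 5, 7, and 8 give r < s, s ≤ t, t < p, p < q, q ≤ r. Chaining: r < s ≤ t < p < q ≤ r, which forces r < r — impossible.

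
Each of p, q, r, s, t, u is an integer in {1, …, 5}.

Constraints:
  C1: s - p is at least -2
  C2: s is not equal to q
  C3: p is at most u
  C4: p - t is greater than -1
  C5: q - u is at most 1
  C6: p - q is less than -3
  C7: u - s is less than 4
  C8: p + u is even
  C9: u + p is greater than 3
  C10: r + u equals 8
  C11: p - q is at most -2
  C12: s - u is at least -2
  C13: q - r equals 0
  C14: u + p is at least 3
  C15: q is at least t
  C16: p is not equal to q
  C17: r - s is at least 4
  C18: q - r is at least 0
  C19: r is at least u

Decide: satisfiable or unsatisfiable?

Constraints 5, 12, 17, and 18 give s − u ≥ -2, u − q ≥ -1, q − r ≥ 0, r − s ≥ 4.
Adding all 4 inequalities: the left sides telescope to 0, and the right sides sum to (-2) + (-1) + 0 + 4 = 1. So 0 ≥ 1, which is false.

Unsatisfiable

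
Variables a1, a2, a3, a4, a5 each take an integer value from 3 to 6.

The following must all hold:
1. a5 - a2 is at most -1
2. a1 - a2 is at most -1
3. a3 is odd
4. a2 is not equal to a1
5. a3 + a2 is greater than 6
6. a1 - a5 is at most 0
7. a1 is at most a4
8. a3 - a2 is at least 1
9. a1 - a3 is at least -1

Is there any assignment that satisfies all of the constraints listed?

Constraints 1, 6, 8, and 9 give a1 − a3 ≥ -1, a3 − a2 ≥ 1, a2 − a5 ≥ 1, a5 − a1 ≥ 0.
Adding all 4 inequalities: the left sides telescope to 0, and the right sides sum to (-1) + 1 + 1 + 0 = 1. So 0 ≥ 1, which is false.

Unsatisfiable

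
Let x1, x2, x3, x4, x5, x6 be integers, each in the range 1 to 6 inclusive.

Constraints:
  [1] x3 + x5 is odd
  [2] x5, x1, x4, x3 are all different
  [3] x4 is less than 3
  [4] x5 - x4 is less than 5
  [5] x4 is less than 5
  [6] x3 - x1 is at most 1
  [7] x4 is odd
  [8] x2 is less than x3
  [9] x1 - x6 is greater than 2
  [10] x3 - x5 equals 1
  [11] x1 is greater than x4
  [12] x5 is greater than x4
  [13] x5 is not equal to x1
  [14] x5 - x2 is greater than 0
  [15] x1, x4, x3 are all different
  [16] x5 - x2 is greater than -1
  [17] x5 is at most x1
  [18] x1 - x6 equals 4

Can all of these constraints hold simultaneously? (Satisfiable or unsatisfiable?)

Take x1 = 6, x2 = 3, x3 = 5, x4 = 1, x5 = 4, x6 = 2. Then constraint 4: x5 - x4 = 3; constraint 6: x3 - x1 = -1, and every other listed constraint is also met.

Satisfiable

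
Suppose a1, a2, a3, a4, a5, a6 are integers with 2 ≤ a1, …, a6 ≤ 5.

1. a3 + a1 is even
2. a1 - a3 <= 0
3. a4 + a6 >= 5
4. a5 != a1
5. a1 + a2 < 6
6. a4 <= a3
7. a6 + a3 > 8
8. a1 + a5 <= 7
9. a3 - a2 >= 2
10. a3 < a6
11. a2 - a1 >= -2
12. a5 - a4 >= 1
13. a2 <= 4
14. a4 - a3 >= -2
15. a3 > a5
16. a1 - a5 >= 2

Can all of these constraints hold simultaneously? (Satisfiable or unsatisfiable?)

Constraints 9, 11, 12, 14, and 16 give a1 − a5 ≥ 2, a5 − a4 ≥ 1, a4 − a3 ≥ -2, a3 − a2 ≥ 2, a2 − a1 ≥ -2.
Adding all 5 inequalities: the left sides telescope to 0, and the right sides sum to 2 + 1 + (-2) + 2 + (-2) = 1. So 0 ≥ 1, which is false.

Unsatisfiable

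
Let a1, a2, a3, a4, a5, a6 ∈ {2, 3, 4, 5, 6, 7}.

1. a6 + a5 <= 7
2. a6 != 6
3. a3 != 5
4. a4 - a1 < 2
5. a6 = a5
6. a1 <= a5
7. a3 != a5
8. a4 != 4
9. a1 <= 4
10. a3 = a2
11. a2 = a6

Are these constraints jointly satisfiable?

From constraints 5, 10, and 11, a3 = a2 = a6 = a5, so a3 = a5. But constraint 7 says a3 ≠ a5. Contradiction.

Unsatisfiable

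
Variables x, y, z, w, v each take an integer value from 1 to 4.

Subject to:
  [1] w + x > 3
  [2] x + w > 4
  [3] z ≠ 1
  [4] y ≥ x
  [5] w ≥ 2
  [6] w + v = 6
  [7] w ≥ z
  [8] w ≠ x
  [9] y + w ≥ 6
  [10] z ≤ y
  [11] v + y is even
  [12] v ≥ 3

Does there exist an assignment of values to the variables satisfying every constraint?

Setting (x, y, z, w, v) = (2, 3, 2, 3, 3) satisfies everything: constraint 1: w + x = 5; constraint 2: x + w = 5, and the others follow.

Satisfiable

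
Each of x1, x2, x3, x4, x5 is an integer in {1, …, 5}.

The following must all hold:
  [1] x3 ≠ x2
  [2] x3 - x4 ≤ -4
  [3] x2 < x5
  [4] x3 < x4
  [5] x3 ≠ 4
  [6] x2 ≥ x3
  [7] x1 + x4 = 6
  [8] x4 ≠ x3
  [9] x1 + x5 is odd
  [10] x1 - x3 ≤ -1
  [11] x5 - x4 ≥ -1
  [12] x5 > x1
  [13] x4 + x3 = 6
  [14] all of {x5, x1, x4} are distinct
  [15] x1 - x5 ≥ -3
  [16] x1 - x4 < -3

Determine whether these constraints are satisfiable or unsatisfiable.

Constraints 2, 10, 11, and 15 give x3 − x1 ≥ 1, x1 − x5 ≥ -3, x5 − x4 ≥ -1, x4 − x3 ≥ 4.
Adding all 4 inequalities: the left sides telescope to 0, and the right sides sum to 1 + (-3) + (-1) + 4 = 1. So 0 ≥ 1, which is false.

Unsatisfiable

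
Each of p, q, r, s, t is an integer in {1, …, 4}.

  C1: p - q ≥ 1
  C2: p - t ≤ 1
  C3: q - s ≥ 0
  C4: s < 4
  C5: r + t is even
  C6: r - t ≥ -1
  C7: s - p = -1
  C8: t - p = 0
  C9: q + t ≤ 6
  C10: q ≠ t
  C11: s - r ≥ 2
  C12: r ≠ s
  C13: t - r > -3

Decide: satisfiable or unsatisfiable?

Unsatisfiable

Constraints 1, 2, 3, 6, and 11 give t − p ≥ -1, p − q ≥ 1, q − s ≥ 0, s − r ≥ 2, r − t ≥ -1.
Adding all 5 inequalities: the left sides telescope to 0, and the right sides sum to (-1) + 1 + 0 + 2 + (-1) = 1. So 0 ≥ 1, which is false.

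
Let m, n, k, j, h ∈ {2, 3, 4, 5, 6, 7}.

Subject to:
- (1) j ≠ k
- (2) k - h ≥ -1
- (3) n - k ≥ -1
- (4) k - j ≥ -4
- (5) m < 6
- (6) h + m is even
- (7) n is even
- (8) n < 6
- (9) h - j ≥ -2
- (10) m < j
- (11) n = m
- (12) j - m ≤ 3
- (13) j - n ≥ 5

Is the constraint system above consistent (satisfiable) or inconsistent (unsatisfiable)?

Constraints 2, 3, 9, and 13 give n − k ≥ -1, k − h ≥ -1, h − j ≥ -2, j − n ≥ 5.
Adding all 4 inequalities: the left sides telescope to 0, and the right sides sum to (-1) + (-1) + (-2) + 5 = 1. So 0 ≥ 1, which is false.

Unsatisfiable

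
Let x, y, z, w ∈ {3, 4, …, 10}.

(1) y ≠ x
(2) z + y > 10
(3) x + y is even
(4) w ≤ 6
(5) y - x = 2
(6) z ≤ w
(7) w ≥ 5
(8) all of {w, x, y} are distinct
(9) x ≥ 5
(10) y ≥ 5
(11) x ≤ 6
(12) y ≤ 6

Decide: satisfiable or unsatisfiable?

Unsatisfiable

Constraints 4, 7, 9, 10, 11, and 12 confine each of w, x, y to the 2 values {5, 6}.
Constraint 8 requires all 3 of them to be distinct, but only 2 values are available — impossible by the pigeonhole principle.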